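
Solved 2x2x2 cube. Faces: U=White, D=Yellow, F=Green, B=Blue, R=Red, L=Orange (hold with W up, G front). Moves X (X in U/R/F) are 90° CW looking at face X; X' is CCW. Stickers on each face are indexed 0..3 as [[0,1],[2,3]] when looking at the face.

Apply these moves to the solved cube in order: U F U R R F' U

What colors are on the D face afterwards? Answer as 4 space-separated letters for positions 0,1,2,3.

After move 1 (U): U=WWWW F=RRGG R=BBRR B=OOBB L=GGOO
After move 2 (F): F=GRGR U=WWOG R=WBWR D=RBYY L=GYOY
After move 3 (U): U=OWGW F=WBGR R=OOWR B=GYBB L=GROY
After move 4 (R): R=WORO U=OBGR F=WBGY D=RBYG B=WYWB
After move 5 (R): R=RWOO U=OBGY F=WBGG D=RWYW B=RYBB
After move 6 (F'): F=BGWG U=OBRO R=WWRO D=RYYW L=GYOG
After move 7 (U): U=ROOB F=WWWG R=RYRO B=GYBB L=BGOG
Query: D face = RYYW

Answer: R Y Y W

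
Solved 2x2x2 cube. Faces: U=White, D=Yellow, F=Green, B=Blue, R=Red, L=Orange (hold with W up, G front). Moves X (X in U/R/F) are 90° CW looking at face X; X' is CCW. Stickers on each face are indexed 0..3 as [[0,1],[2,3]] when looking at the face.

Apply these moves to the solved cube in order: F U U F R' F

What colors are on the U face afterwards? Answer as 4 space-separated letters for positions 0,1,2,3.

After move 1 (F): F=GGGG U=WWOO R=WRWR D=RRYY L=OYOY
After move 2 (U): U=OWOW F=WRGG R=BBWR B=OYBB L=GGOY
After move 3 (U): U=OOWW F=BBGG R=OYWR B=GGBB L=WROY
After move 4 (F): F=GBGB U=OOYR R=WYWR D=WOYY L=WROR
After move 5 (R'): R=YRWW U=OBYG F=GOGR D=WBYB B=YGOB
After move 6 (F): F=GGRO U=OBRR R=YRGW D=WYYB L=WWOB
Query: U face = OBRR

Answer: O B R R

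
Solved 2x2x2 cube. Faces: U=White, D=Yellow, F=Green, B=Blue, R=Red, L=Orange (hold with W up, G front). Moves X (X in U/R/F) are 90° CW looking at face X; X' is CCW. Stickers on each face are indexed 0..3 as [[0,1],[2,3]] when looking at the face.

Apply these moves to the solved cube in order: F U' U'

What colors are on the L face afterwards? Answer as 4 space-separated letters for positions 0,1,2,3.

Answer: W R O Y

Derivation:
After move 1 (F): F=GGGG U=WWOO R=WRWR D=RRYY L=OYOY
After move 2 (U'): U=WOWO F=OYGG R=GGWR B=WRBB L=BBOY
After move 3 (U'): U=OOWW F=BBGG R=OYWR B=GGBB L=WROY
Query: L face = WROY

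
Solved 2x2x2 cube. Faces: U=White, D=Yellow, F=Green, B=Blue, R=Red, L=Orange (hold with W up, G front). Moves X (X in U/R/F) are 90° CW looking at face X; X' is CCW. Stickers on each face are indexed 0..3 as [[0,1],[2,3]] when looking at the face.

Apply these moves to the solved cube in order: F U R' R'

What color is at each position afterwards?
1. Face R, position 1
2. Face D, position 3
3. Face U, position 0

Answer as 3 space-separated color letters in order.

After move 1 (F): F=GGGG U=WWOO R=WRWR D=RRYY L=OYOY
After move 2 (U): U=OWOW F=WRGG R=BBWR B=OYBB L=GGOY
After move 3 (R'): R=BRBW U=OBOO F=WWGW D=RRYG B=YYRB
After move 4 (R'): R=RWBB U=OROY F=WBGO D=RWYW B=GYRB
Query 1: R[1] = W
Query 2: D[3] = W
Query 3: U[0] = O

Answer: W W O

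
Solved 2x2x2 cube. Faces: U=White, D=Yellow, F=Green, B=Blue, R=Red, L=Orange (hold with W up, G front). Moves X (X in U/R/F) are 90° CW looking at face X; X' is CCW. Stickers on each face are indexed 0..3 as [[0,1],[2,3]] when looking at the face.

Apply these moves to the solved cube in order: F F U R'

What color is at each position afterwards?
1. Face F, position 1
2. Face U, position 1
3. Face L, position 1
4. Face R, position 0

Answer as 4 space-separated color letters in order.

Answer: W B G B

Derivation:
After move 1 (F): F=GGGG U=WWOO R=WRWR D=RRYY L=OYOY
After move 2 (F): F=GGGG U=WWYY R=OROR D=WWYY L=OROR
After move 3 (U): U=YWYW F=ORGG R=BBOR B=ORBB L=GGOR
After move 4 (R'): R=BRBO U=YBYO F=OWGW D=WRYG B=YRWB
Query 1: F[1] = W
Query 2: U[1] = B
Query 3: L[1] = G
Query 4: R[0] = B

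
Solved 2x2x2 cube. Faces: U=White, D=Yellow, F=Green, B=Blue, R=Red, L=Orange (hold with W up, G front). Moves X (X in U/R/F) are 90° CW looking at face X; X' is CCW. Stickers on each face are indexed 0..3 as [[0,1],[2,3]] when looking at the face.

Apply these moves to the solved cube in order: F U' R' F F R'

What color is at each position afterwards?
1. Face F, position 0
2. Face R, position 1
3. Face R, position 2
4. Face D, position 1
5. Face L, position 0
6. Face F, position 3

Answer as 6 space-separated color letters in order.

After move 1 (F): F=GGGG U=WWOO R=WRWR D=RRYY L=OYOY
After move 2 (U'): U=WOWO F=OYGG R=GGWR B=WRBB L=BBOY
After move 3 (R'): R=GRGW U=WBWW F=OOGO D=RYYG B=YRRB
After move 4 (F): F=GOOO U=WBYB R=WRWW D=GGYG L=BROY
After move 5 (F): F=OGOO U=WBYR R=YRBW D=WWYG L=BGOG
After move 6 (R'): R=RWYB U=WRYY F=OBOR D=WGYO B=GRWB
Query 1: F[0] = O
Query 2: R[1] = W
Query 3: R[2] = Y
Query 4: D[1] = G
Query 5: L[0] = B
Query 6: F[3] = R

Answer: O W Y G B R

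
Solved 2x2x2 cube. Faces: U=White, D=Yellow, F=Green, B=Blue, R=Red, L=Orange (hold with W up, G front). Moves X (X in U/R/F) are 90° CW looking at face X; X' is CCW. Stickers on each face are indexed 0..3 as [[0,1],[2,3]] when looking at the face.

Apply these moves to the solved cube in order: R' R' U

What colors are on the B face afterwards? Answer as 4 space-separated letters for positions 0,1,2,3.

Answer: O O G B

Derivation:
After move 1 (R'): R=RRRR U=WBWB F=GWGW D=YGYG B=YBYB
After move 2 (R'): R=RRRR U=WYWY F=GBGB D=YWYW B=GBGB
After move 3 (U): U=WWYY F=RRGB R=GBRR B=OOGB L=GBOO
Query: B face = OOGB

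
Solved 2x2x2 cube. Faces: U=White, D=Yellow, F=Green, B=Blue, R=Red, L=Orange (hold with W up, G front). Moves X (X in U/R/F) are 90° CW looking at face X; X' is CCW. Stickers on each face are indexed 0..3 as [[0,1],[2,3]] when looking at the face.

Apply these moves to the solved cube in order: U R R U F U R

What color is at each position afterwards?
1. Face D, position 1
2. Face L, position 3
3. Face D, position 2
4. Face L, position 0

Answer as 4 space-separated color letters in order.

After move 1 (U): U=WWWW F=RRGG R=BBRR B=OOBB L=GGOO
After move 2 (R): R=RBRB U=WRWG F=RYGY D=YBYO B=WOWB
After move 3 (R): R=RRBB U=WYWY F=RBGO D=YWYW B=GORB
After move 4 (U): U=WWYY F=RRGO R=GOBB B=GGRB L=RBOO
After move 5 (F): F=GROR U=WWOB R=YOYB D=BGYW L=RYOW
After move 6 (U): U=OWBW F=YOOR R=GGYB B=RYRB L=GROW
After move 7 (R): R=YGBG U=OOBR F=YGOW D=BRYR B=WYWB
Query 1: D[1] = R
Query 2: L[3] = W
Query 3: D[2] = Y
Query 4: L[0] = G

Answer: R W Y G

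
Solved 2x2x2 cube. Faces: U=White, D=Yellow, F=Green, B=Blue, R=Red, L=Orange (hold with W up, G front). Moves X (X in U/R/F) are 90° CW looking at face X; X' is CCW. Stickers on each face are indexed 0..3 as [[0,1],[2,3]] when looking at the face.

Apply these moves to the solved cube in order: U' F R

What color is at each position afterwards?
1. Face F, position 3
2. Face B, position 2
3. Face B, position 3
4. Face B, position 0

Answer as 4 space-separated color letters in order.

Answer: Y W B B

Derivation:
After move 1 (U'): U=WWWW F=OOGG R=GGRR B=RRBB L=BBOO
After move 2 (F): F=GOGO U=WWOB R=WGWR D=RGYY L=BYOY
After move 3 (R): R=WWRG U=WOOO F=GGGY D=RBYR B=BRWB
Query 1: F[3] = Y
Query 2: B[2] = W
Query 3: B[3] = B
Query 4: B[0] = B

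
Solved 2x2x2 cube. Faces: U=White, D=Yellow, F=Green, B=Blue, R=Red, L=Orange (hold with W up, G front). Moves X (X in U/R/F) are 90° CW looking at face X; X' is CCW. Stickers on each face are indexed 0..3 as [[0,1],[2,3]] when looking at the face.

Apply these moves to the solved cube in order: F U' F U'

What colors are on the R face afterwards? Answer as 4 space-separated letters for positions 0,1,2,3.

After move 1 (F): F=GGGG U=WWOO R=WRWR D=RRYY L=OYOY
After move 2 (U'): U=WOWO F=OYGG R=GGWR B=WRBB L=BBOY
After move 3 (F): F=GOGY U=WOYB R=WGOR D=WGYY L=BROR
After move 4 (U'): U=OBWY F=BRGY R=GOOR B=WGBB L=WROR
Query: R face = GOOR

Answer: G O O R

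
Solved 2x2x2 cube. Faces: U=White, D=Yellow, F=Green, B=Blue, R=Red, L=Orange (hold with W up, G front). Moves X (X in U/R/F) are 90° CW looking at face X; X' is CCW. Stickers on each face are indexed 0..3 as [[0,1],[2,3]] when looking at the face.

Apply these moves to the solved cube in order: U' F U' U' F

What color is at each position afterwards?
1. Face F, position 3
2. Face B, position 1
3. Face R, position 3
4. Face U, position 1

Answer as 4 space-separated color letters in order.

Answer: R O R O

Derivation:
After move 1 (U'): U=WWWW F=OOGG R=GGRR B=RRBB L=BBOO
After move 2 (F): F=GOGO U=WWOB R=WGWR D=RGYY L=BYOY
After move 3 (U'): U=WBWO F=BYGO R=GOWR B=WGBB L=RROY
After move 4 (U'): U=BOWW F=RRGO R=BYWR B=GOBB L=WGOY
After move 5 (F): F=GROR U=BOYG R=WYWR D=WBYY L=WROG
Query 1: F[3] = R
Query 2: B[1] = O
Query 3: R[3] = R
Query 4: U[1] = O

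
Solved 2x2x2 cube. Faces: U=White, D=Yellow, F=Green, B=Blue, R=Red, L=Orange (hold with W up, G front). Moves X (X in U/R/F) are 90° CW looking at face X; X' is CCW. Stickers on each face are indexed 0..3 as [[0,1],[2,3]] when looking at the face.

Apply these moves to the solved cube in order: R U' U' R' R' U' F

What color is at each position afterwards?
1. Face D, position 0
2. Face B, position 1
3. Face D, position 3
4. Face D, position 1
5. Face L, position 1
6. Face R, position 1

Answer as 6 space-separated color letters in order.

After move 1 (R): R=RRRR U=WGWG F=GYGY D=YBYB B=WBWB
After move 2 (U'): U=GGWW F=OOGY R=GYRR B=RRWB L=WBOO
After move 3 (U'): U=GWGW F=WBGY R=OORR B=GYWB L=RROO
After move 4 (R'): R=OROR U=GWGG F=WWGW D=YBYY B=BYBB
After move 5 (R'): R=RROO U=GBGB F=WWGG D=YWYW B=YYBB
After move 6 (U'): U=BBGG F=RRGG R=WWOO B=RRBB L=YYOO
After move 7 (F): F=GRGR U=BBOY R=GWGO D=OWYW L=YYOW
Query 1: D[0] = O
Query 2: B[1] = R
Query 3: D[3] = W
Query 4: D[1] = W
Query 5: L[1] = Y
Query 6: R[1] = W

Answer: O R W W Y W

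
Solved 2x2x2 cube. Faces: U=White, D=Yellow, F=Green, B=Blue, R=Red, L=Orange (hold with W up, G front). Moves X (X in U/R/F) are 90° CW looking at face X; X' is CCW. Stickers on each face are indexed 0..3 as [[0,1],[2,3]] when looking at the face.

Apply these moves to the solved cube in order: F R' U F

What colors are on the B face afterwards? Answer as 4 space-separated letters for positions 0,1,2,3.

After move 1 (F): F=GGGG U=WWOO R=WRWR D=RRYY L=OYOY
After move 2 (R'): R=RRWW U=WBOB F=GWGO D=RGYG B=YBRB
After move 3 (U): U=OWBB F=RRGO R=YBWW B=OYRB L=GWOY
After move 4 (F): F=GROR U=OWYW R=BBBW D=WYYG L=GROG
Query: B face = OYRB

Answer: O Y R B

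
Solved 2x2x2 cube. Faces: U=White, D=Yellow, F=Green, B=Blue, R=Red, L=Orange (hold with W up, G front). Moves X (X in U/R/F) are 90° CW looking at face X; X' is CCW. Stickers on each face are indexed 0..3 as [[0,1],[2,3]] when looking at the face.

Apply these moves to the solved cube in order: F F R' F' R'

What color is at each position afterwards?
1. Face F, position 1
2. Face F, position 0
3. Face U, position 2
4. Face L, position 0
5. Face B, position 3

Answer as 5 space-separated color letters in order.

After move 1 (F): F=GGGG U=WWOO R=WRWR D=RRYY L=OYOY
After move 2 (F): F=GGGG U=WWYY R=OROR D=WWYY L=OROR
After move 3 (R'): R=RROO U=WBYB F=GWGY D=WGYG B=YBWB
After move 4 (F'): F=WYGG U=WBRO R=GRWO D=RRYG L=OBOY
After move 5 (R'): R=ROGW U=WWRY F=WBGO D=RYYG B=GBRB
Query 1: F[1] = B
Query 2: F[0] = W
Query 3: U[2] = R
Query 4: L[0] = O
Query 5: B[3] = B

Answer: B W R O B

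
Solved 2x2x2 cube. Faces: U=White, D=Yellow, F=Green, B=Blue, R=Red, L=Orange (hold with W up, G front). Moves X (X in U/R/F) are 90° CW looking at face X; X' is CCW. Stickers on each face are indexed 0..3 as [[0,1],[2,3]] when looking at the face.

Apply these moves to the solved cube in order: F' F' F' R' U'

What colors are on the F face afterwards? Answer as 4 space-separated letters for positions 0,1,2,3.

Answer: O Y G O

Derivation:
After move 1 (F'): F=GGGG U=WWRR R=YRYR D=OOYY L=OWOW
After move 2 (F'): F=GGGG U=WWYY R=OROR D=WWYY L=OROR
After move 3 (F'): F=GGGG U=WWOO R=WRWR D=RRYY L=OYOY
After move 4 (R'): R=RRWW U=WBOB F=GWGO D=RGYG B=YBRB
After move 5 (U'): U=BBWO F=OYGO R=GWWW B=RRRB L=YBOY
Query: F face = OYGO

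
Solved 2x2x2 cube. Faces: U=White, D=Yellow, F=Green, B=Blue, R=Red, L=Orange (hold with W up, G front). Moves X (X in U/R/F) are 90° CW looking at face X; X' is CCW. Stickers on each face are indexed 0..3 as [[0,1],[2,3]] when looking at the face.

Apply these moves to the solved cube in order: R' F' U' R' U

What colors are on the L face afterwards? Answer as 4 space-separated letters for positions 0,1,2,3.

Answer: O R O W

Derivation:
After move 1 (R'): R=RRRR U=WBWB F=GWGW D=YGYG B=YBYB
After move 2 (F'): F=WWGG U=WBRR R=GRYR D=OOYG L=OBOW
After move 3 (U'): U=BRWR F=OBGG R=WWYR B=GRYB L=YBOW
After move 4 (R'): R=WRWY U=BYWG F=ORGR D=OBYG B=GROB
After move 5 (U): U=WBGY F=WRGR R=GRWY B=YBOB L=OROW
Query: L face = OROW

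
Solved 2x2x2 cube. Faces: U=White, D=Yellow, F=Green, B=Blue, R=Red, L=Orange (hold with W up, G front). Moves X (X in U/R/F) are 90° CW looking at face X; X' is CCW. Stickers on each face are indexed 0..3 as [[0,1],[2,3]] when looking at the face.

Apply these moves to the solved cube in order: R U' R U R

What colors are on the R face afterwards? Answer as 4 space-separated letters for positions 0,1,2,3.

Answer: R W Y R

Derivation:
After move 1 (R): R=RRRR U=WGWG F=GYGY D=YBYB B=WBWB
After move 2 (U'): U=GGWW F=OOGY R=GYRR B=RRWB L=WBOO
After move 3 (R): R=RGRY U=GOWY F=OBGB D=YWYR B=WRGB
After move 4 (U): U=WGYO F=RGGB R=WRRY B=WBGB L=OBOO
After move 5 (R): R=RWYR U=WGYB F=RWGR D=YGYW B=OBGB
Query: R face = RWYR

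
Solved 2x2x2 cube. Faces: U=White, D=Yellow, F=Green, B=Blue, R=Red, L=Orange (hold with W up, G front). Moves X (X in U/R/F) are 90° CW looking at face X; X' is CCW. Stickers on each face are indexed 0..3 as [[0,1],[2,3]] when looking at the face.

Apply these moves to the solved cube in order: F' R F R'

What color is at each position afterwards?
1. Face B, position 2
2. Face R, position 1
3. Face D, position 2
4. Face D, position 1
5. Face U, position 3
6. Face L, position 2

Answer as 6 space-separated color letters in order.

After move 1 (F'): F=GGGG U=WWRR R=YRYR D=OOYY L=OWOW
After move 2 (R): R=YYRR U=WGRG F=GOGY D=OBYB B=RBWB
After move 3 (F): F=GGYO U=WGWW R=RYGR D=RYYB L=OOOB
After move 4 (R'): R=YRRG U=WWWR F=GGYW D=RGYO B=BBYB
Query 1: B[2] = Y
Query 2: R[1] = R
Query 3: D[2] = Y
Query 4: D[1] = G
Query 5: U[3] = R
Query 6: L[2] = O

Answer: Y R Y G R O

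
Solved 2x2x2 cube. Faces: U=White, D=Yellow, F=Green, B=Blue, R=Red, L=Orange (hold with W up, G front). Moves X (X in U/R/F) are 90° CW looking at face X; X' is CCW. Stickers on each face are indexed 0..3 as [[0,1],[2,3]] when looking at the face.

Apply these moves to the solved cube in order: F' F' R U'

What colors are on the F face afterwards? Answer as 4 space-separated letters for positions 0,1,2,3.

After move 1 (F'): F=GGGG U=WWRR R=YRYR D=OOYY L=OWOW
After move 2 (F'): F=GGGG U=WWYY R=OROR D=WWYY L=OROR
After move 3 (R): R=OORR U=WGYG F=GWGY D=WBYB B=YBWB
After move 4 (U'): U=GGWY F=ORGY R=GWRR B=OOWB L=YBOR
Query: F face = ORGY

Answer: O R G Y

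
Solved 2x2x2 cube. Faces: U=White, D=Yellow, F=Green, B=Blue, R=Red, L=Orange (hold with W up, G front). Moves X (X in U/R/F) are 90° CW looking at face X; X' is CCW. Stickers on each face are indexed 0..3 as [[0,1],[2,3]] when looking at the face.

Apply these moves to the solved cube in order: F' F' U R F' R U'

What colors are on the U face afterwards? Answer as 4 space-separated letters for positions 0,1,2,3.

After move 1 (F'): F=GGGG U=WWRR R=YRYR D=OOYY L=OWOW
After move 2 (F'): F=GGGG U=WWYY R=OROR D=WWYY L=OROR
After move 3 (U): U=YWYW F=ORGG R=BBOR B=ORBB L=GGOR
After move 4 (R): R=OBRB U=YRYG F=OWGY D=WBYO B=WRWB
After move 5 (F'): F=WYOG U=YROR R=BBWB D=GRYO L=GGOY
After move 6 (R): R=WBBB U=YYOG F=WROO D=GWYW B=RRRB
After move 7 (U'): U=YGYO F=GGOO R=WRBB B=WBRB L=RROY
Query: U face = YGYO

Answer: Y G Y O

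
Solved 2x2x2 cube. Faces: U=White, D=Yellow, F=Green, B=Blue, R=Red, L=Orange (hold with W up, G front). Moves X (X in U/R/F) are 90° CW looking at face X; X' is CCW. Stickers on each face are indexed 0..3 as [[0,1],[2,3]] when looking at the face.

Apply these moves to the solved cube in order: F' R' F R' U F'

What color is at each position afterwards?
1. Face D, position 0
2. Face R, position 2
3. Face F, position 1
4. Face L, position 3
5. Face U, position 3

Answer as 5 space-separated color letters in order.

After move 1 (F'): F=GGGG U=WWRR R=YRYR D=OOYY L=OWOW
After move 2 (R'): R=RRYY U=WBRB F=GWGR D=OGYG B=YBOB
After move 3 (F): F=GGRW U=WBWW R=RRBY D=YRYG L=OOOG
After move 4 (R'): R=RYRB U=WOWY F=GBRW D=YGYW B=GBRB
After move 5 (U): U=WWYO F=RYRW R=GBRB B=OORB L=GBOG
After move 6 (F'): F=YWRR U=WWGR R=GBYB D=BGYW L=GOOY
Query 1: D[0] = B
Query 2: R[2] = Y
Query 3: F[1] = W
Query 4: L[3] = Y
Query 5: U[3] = R

Answer: B Y W Y R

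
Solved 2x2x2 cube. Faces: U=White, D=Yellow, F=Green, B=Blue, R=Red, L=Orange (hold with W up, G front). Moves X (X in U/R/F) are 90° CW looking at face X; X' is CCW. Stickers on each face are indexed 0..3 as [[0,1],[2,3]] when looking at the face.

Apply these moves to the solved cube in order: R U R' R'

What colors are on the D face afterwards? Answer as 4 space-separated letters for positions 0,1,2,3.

After move 1 (R): R=RRRR U=WGWG F=GYGY D=YBYB B=WBWB
After move 2 (U): U=WWGG F=RRGY R=WBRR B=OOWB L=GYOO
After move 3 (R'): R=BRWR U=WWGO F=RWGG D=YRYY B=BOBB
After move 4 (R'): R=RRBW U=WBGB F=RWGO D=YWYG B=YORB
Query: D face = YWYG

Answer: Y W Y G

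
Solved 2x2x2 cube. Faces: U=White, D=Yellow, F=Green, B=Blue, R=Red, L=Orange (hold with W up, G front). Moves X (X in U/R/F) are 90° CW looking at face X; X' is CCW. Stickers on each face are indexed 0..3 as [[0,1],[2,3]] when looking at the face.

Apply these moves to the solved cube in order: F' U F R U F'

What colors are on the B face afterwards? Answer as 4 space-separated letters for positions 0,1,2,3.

Answer: G O W B

Derivation:
After move 1 (F'): F=GGGG U=WWRR R=YRYR D=OOYY L=OWOW
After move 2 (U): U=RWRW F=YRGG R=BBYR B=OWBB L=GGOW
After move 3 (F): F=GYGR U=RWWG R=RBWR D=YBYY L=GOOO
After move 4 (R): R=WRRB U=RYWR F=GBGY D=YBYO B=GWWB
After move 5 (U): U=WRRY F=WRGY R=GWRB B=GOWB L=GBOO
After move 6 (F'): F=RYWG U=WRGR R=BWYB D=BOYO L=GYOR
Query: B face = GOWB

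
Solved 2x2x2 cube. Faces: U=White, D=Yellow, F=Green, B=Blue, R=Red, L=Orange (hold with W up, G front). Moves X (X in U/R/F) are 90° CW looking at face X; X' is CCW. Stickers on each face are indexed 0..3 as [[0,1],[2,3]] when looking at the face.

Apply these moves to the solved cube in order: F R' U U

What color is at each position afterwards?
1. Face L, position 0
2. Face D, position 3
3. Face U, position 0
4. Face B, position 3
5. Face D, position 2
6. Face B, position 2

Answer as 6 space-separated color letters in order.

After move 1 (F): F=GGGG U=WWOO R=WRWR D=RRYY L=OYOY
After move 2 (R'): R=RRWW U=WBOB F=GWGO D=RGYG B=YBRB
After move 3 (U): U=OWBB F=RRGO R=YBWW B=OYRB L=GWOY
After move 4 (U): U=BOBW F=YBGO R=OYWW B=GWRB L=RROY
Query 1: L[0] = R
Query 2: D[3] = G
Query 3: U[0] = B
Query 4: B[3] = B
Query 5: D[2] = Y
Query 6: B[2] = R

Answer: R G B B Y R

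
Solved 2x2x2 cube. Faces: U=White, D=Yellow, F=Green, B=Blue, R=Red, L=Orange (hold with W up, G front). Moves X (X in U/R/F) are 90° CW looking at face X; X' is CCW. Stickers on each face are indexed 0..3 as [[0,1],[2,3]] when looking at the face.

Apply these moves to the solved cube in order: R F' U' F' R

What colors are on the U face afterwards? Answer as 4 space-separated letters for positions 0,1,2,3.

After move 1 (R): R=RRRR U=WGWG F=GYGY D=YBYB B=WBWB
After move 2 (F'): F=YYGG U=WGRR R=BRYR D=OOYB L=OGOW
After move 3 (U'): U=GRWR F=OGGG R=YYYR B=BRWB L=WBOW
After move 4 (F'): F=GGOG U=GRYY R=OYOR D=BWYB L=WROW
After move 5 (R): R=OORY U=GGYG F=GWOB D=BWYB B=YRRB
Query: U face = GGYG

Answer: G G Y G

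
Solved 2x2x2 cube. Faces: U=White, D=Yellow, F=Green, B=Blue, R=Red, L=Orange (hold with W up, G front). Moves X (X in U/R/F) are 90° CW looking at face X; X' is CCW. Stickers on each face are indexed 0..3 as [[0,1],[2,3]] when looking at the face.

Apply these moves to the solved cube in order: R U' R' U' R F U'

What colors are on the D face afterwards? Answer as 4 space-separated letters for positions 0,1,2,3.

Answer: R G Y Y

Derivation:
After move 1 (R): R=RRRR U=WGWG F=GYGY D=YBYB B=WBWB
After move 2 (U'): U=GGWW F=OOGY R=GYRR B=RRWB L=WBOO
After move 3 (R'): R=YRGR U=GWWR F=OGGW D=YOYY B=BRBB
After move 4 (U'): U=WRGW F=WBGW R=OGGR B=YRBB L=BROO
After move 5 (R): R=GORG U=WBGW F=WOGY D=YBYY B=WRRB
After move 6 (F): F=GWYO U=WBOR R=GOWG D=RGYY L=BYOB
After move 7 (U'): U=BRWO F=BYYO R=GWWG B=GORB L=WROB
Query: D face = RGYY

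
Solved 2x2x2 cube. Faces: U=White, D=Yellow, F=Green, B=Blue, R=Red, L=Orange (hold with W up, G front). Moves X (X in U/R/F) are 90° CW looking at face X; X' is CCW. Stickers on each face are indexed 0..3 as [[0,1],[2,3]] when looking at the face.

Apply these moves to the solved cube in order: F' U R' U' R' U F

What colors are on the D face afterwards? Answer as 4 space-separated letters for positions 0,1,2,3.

After move 1 (F'): F=GGGG U=WWRR R=YRYR D=OOYY L=OWOW
After move 2 (U): U=RWRW F=YRGG R=BBYR B=OWBB L=GGOW
After move 3 (R'): R=BRBY U=RBRO F=YWGW D=ORYG B=YWOB
After move 4 (U'): U=BORR F=GGGW R=YWBY B=BROB L=YWOW
After move 5 (R'): R=WYYB U=BORB F=GOGR D=OGYW B=GRRB
After move 6 (U): U=RBBO F=WYGR R=GRYB B=YWRB L=GOOW
After move 7 (F): F=GWRY U=RBWO R=BROB D=YGYW L=GOOG
Query: D face = YGYW

Answer: Y G Y W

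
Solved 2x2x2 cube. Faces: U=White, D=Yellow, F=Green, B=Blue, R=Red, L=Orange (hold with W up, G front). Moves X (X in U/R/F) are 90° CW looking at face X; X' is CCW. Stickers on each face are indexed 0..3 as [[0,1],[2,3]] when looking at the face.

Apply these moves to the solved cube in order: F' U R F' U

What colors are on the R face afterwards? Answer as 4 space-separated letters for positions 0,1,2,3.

After move 1 (F'): F=GGGG U=WWRR R=YRYR D=OOYY L=OWOW
After move 2 (U): U=RWRW F=YRGG R=BBYR B=OWBB L=GGOW
After move 3 (R): R=YBRB U=RRRG F=YOGY D=OBYO B=WWWB
After move 4 (F'): F=OYYG U=RRYR R=BBOB D=GWYO L=GGOR
After move 5 (U): U=YRRR F=BBYG R=WWOB B=GGWB L=OYOR
Query: R face = WWOB

Answer: W W O B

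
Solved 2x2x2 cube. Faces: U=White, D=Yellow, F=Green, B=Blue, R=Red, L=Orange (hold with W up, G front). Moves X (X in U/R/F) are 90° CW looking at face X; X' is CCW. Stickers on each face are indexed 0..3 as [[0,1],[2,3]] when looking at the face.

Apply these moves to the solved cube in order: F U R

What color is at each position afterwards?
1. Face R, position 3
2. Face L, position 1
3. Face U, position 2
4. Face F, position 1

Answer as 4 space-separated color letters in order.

After move 1 (F): F=GGGG U=WWOO R=WRWR D=RRYY L=OYOY
After move 2 (U): U=OWOW F=WRGG R=BBWR B=OYBB L=GGOY
After move 3 (R): R=WBRB U=OROG F=WRGY D=RBYO B=WYWB
Query 1: R[3] = B
Query 2: L[1] = G
Query 3: U[2] = O
Query 4: F[1] = R

Answer: B G O R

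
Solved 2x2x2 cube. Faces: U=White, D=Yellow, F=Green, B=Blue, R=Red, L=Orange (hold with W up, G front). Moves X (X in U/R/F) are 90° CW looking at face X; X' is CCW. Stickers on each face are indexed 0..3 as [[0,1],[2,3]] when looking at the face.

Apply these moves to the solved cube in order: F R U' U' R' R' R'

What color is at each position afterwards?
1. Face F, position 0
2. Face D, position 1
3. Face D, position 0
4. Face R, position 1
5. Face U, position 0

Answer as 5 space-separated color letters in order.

After move 1 (F): F=GGGG U=WWOO R=WRWR D=RRYY L=OYOY
After move 2 (R): R=WWRR U=WGOG F=GRGY D=RBYB B=OBWB
After move 3 (U'): U=GGWO F=OYGY R=GRRR B=WWWB L=OBOY
After move 4 (U'): U=GOGW F=OBGY R=OYRR B=GRWB L=WWOY
After move 5 (R'): R=YROR U=GWGG F=OOGW D=RBYY B=BRBB
After move 6 (R'): R=RRYO U=GBGB F=OWGG D=ROYW B=YRBB
After move 7 (R'): R=RORY U=GBGY F=OBGB D=RWYG B=WROB
Query 1: F[0] = O
Query 2: D[1] = W
Query 3: D[0] = R
Query 4: R[1] = O
Query 5: U[0] = G

Answer: O W R O G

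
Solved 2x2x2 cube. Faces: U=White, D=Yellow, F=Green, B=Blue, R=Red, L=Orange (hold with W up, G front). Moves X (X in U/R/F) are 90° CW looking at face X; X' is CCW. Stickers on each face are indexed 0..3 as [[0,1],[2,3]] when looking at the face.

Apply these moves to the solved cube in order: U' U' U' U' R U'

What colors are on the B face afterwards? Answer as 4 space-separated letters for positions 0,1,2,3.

After move 1 (U'): U=WWWW F=OOGG R=GGRR B=RRBB L=BBOO
After move 2 (U'): U=WWWW F=BBGG R=OORR B=GGBB L=RROO
After move 3 (U'): U=WWWW F=RRGG R=BBRR B=OOBB L=GGOO
After move 4 (U'): U=WWWW F=GGGG R=RRRR B=BBBB L=OOOO
After move 5 (R): R=RRRR U=WGWG F=GYGY D=YBYB B=WBWB
After move 6 (U'): U=GGWW F=OOGY R=GYRR B=RRWB L=WBOO
Query: B face = RRWB

Answer: R R W B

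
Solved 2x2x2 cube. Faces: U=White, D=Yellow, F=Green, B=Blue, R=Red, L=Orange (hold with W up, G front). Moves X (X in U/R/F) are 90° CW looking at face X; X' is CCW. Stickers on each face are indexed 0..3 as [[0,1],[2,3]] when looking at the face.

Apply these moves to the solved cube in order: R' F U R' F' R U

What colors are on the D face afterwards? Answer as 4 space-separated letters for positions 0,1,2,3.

Answer: G R Y G

Derivation:
After move 1 (R'): R=RRRR U=WBWB F=GWGW D=YGYG B=YBYB
After move 2 (F): F=GGWW U=WBOO R=WRBR D=RRYG L=OYOG
After move 3 (U): U=OWOB F=WRWW R=YBBR B=OYYB L=GGOG
After move 4 (R'): R=BRYB U=OYOO F=WWWB D=RRYW B=GYRB
After move 5 (F'): F=WBWW U=OYBY R=RRRB D=GGYW L=GOOO
After move 6 (R): R=RRBR U=OBBW F=WGWW D=GRYG B=YYYB
After move 7 (U): U=BOWB F=RRWW R=YYBR B=GOYB L=WGOO
Query: D face = GRYG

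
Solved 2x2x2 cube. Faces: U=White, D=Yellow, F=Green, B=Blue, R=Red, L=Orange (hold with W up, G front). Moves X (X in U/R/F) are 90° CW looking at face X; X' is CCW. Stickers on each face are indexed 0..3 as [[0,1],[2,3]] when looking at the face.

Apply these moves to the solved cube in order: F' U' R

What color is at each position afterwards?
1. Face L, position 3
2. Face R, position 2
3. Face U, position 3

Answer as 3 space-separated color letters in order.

After move 1 (F'): F=GGGG U=WWRR R=YRYR D=OOYY L=OWOW
After move 2 (U'): U=WRWR F=OWGG R=GGYR B=YRBB L=BBOW
After move 3 (R): R=YGRG U=WWWG F=OOGY D=OBYY B=RRRB
Query 1: L[3] = W
Query 2: R[2] = R
Query 3: U[3] = G

Answer: W R G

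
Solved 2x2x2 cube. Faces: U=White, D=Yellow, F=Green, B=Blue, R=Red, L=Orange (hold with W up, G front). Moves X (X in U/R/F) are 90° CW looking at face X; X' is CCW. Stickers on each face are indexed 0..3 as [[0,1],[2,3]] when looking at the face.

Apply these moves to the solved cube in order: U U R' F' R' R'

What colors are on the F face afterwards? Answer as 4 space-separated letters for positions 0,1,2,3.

Answer: W Y B Y

Derivation:
After move 1 (U): U=WWWW F=RRGG R=BBRR B=OOBB L=GGOO
After move 2 (U): U=WWWW F=BBGG R=OORR B=GGBB L=RROO
After move 3 (R'): R=OROR U=WBWG F=BWGW D=YBYG B=YGYB
After move 4 (F'): F=WWBG U=WBOO R=BRYR D=ROYG L=RGOW
After move 5 (R'): R=RRBY U=WYOY F=WBBO D=RWYG B=GGOB
After move 6 (R'): R=RYRB U=WOOG F=WYBY D=RBYO B=GGWB
Query: F face = WYBY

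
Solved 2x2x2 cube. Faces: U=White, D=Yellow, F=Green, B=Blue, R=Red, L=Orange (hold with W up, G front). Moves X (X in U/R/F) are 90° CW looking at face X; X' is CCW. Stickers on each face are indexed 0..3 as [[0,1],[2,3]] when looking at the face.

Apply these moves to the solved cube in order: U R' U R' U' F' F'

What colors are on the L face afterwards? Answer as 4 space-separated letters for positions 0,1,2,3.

Answer: G Y O B

Derivation:
After move 1 (U): U=WWWW F=RRGG R=BBRR B=OOBB L=GGOO
After move 2 (R'): R=BRBR U=WBWO F=RWGW D=YRYG B=YOYB
After move 3 (U): U=WWOB F=BRGW R=YOBR B=GGYB L=RWOO
After move 4 (R'): R=ORYB U=WYOG F=BWGB D=YRYW B=GGRB
After move 5 (U'): U=YGWO F=RWGB R=BWYB B=ORRB L=GGOO
After move 6 (F'): F=WBRG U=YGBY R=RWYB D=GOYW L=GOOW
After move 7 (F'): F=BGWR U=YGRY R=OWGB D=OWYW L=GYOB
Query: L face = GYOB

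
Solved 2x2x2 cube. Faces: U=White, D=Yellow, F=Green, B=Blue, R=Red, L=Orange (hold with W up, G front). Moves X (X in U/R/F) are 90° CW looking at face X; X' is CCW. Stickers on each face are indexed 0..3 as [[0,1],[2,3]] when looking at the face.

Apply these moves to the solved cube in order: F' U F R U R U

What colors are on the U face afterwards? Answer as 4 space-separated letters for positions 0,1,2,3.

After move 1 (F'): F=GGGG U=WWRR R=YRYR D=OOYY L=OWOW
After move 2 (U): U=RWRW F=YRGG R=BBYR B=OWBB L=GGOW
After move 3 (F): F=GYGR U=RWWG R=RBWR D=YBYY L=GOOO
After move 4 (R): R=WRRB U=RYWR F=GBGY D=YBYO B=GWWB
After move 5 (U): U=WRRY F=WRGY R=GWRB B=GOWB L=GBOO
After move 6 (R): R=RGBW U=WRRY F=WBGO D=YWYG B=YORB
After move 7 (U): U=RWYR F=RGGO R=YOBW B=GBRB L=WBOO
Query: U face = RWYR

Answer: R W Y R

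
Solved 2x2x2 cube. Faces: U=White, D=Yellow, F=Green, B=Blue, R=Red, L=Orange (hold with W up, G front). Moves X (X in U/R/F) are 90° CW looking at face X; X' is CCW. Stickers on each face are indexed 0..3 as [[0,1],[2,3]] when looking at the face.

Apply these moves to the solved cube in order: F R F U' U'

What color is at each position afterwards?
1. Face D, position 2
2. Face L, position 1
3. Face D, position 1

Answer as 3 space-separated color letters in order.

Answer: Y W W

Derivation:
After move 1 (F): F=GGGG U=WWOO R=WRWR D=RRYY L=OYOY
After move 2 (R): R=WWRR U=WGOG F=GRGY D=RBYB B=OBWB
After move 3 (F): F=GGYR U=WGYY R=OWGR D=RWYB L=OROB
After move 4 (U'): U=GYWY F=ORYR R=GGGR B=OWWB L=OBOB
After move 5 (U'): U=YYGW F=OBYR R=ORGR B=GGWB L=OWOB
Query 1: D[2] = Y
Query 2: L[1] = W
Query 3: D[1] = W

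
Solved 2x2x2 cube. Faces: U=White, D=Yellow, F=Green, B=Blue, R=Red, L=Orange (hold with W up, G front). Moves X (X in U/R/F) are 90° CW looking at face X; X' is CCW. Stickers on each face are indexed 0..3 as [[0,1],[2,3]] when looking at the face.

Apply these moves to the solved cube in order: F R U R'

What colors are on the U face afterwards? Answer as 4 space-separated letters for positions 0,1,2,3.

Answer: O W G O

Derivation:
After move 1 (F): F=GGGG U=WWOO R=WRWR D=RRYY L=OYOY
After move 2 (R): R=WWRR U=WGOG F=GRGY D=RBYB B=OBWB
After move 3 (U): U=OWGG F=WWGY R=OBRR B=OYWB L=GROY
After move 4 (R'): R=BROR U=OWGO F=WWGG D=RWYY B=BYBB
Query: U face = OWGO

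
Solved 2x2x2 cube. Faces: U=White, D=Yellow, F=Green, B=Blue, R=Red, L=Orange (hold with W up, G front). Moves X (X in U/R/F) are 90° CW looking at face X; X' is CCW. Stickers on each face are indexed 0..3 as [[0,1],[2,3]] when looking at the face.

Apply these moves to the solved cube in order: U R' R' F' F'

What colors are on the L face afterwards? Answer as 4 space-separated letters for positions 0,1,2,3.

After move 1 (U): U=WWWW F=RRGG R=BBRR B=OOBB L=GGOO
After move 2 (R'): R=BRBR U=WBWO F=RWGW D=YRYG B=YOYB
After move 3 (R'): R=RRBB U=WYWY F=RBGO D=YWYW B=GORB
After move 4 (F'): F=BORG U=WYRB R=WRYB D=GOYW L=GYOW
After move 5 (F'): F=OGBR U=WYWY R=ORGB D=YWYW L=GBOR
Query: L face = GBOR

Answer: G B O R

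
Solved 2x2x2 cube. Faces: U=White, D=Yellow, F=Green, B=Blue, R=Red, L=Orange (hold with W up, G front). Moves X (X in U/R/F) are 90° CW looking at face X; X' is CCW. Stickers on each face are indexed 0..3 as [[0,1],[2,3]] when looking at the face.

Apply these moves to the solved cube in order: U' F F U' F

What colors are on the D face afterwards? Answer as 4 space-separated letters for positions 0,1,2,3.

Answer: B G Y Y

Derivation:
After move 1 (U'): U=WWWW F=OOGG R=GGRR B=RRBB L=BBOO
After move 2 (F): F=GOGO U=WWOB R=WGWR D=RGYY L=BYOY
After move 3 (F): F=GGOO U=WWYY R=OGBR D=WWYY L=BROG
After move 4 (U'): U=WYWY F=BROO R=GGBR B=OGBB L=RROG
After move 5 (F): F=OBOR U=WYGR R=WGYR D=BGYY L=RWOW
Query: D face = BGYY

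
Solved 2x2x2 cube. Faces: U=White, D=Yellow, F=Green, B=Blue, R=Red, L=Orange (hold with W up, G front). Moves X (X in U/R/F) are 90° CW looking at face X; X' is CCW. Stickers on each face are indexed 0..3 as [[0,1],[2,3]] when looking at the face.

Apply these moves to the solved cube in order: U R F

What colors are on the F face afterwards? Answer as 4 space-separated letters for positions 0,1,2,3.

After move 1 (U): U=WWWW F=RRGG R=BBRR B=OOBB L=GGOO
After move 2 (R): R=RBRB U=WRWG F=RYGY D=YBYO B=WOWB
After move 3 (F): F=GRYY U=WROG R=WBGB D=RRYO L=GYOB
Query: F face = GRYY

Answer: G R Y Y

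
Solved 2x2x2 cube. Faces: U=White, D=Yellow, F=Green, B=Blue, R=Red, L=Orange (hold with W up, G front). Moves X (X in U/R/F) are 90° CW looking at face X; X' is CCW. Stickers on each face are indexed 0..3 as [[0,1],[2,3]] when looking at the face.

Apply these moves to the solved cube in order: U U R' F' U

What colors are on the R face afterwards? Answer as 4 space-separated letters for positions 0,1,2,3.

Answer: Y G Y R

Derivation:
After move 1 (U): U=WWWW F=RRGG R=BBRR B=OOBB L=GGOO
After move 2 (U): U=WWWW F=BBGG R=OORR B=GGBB L=RROO
After move 3 (R'): R=OROR U=WBWG F=BWGW D=YBYG B=YGYB
After move 4 (F'): F=WWBG U=WBOO R=BRYR D=ROYG L=RGOW
After move 5 (U): U=OWOB F=BRBG R=YGYR B=RGYB L=WWOW
Query: R face = YGYR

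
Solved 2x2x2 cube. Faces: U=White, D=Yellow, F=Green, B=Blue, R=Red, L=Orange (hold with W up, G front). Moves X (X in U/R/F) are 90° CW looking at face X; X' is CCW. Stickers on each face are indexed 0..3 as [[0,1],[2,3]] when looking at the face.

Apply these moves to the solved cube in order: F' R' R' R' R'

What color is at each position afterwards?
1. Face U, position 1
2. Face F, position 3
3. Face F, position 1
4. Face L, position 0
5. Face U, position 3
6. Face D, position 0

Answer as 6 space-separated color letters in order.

Answer: W G G O R O

Derivation:
After move 1 (F'): F=GGGG U=WWRR R=YRYR D=OOYY L=OWOW
After move 2 (R'): R=RRYY U=WBRB F=GWGR D=OGYG B=YBOB
After move 3 (R'): R=RYRY U=WORY F=GBGB D=OWYR B=GBGB
After move 4 (R'): R=YYRR U=WGRG F=GOGY D=OBYB B=RBWB
After move 5 (R'): R=YRYR U=WWRR F=GGGG D=OOYY B=BBBB
Query 1: U[1] = W
Query 2: F[3] = G
Query 3: F[1] = G
Query 4: L[0] = O
Query 5: U[3] = R
Query 6: D[0] = O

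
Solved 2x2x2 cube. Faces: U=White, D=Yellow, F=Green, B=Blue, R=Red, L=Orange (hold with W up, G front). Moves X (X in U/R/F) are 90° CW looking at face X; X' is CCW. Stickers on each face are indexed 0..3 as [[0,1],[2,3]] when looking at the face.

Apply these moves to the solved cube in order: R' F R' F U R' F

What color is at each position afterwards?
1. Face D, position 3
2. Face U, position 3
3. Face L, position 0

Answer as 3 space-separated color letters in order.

Answer: B G W

Derivation:
After move 1 (R'): R=RRRR U=WBWB F=GWGW D=YGYG B=YBYB
After move 2 (F): F=GGWW U=WBOO R=WRBR D=RRYG L=OYOG
After move 3 (R'): R=RRWB U=WYOY F=GBWO D=RGYW B=GBRB
After move 4 (F): F=WGOB U=WYGY R=ORYB D=WRYW L=OROG
After move 5 (U): U=GWYY F=OROB R=GBYB B=ORRB L=WGOG
After move 6 (R'): R=BBGY U=GRYO F=OWOY D=WRYB B=WRRB
After move 7 (F): F=OOYW U=GRGG R=YBOY D=GBYB L=WWOR
Query 1: D[3] = B
Query 2: U[3] = G
Query 3: L[0] = W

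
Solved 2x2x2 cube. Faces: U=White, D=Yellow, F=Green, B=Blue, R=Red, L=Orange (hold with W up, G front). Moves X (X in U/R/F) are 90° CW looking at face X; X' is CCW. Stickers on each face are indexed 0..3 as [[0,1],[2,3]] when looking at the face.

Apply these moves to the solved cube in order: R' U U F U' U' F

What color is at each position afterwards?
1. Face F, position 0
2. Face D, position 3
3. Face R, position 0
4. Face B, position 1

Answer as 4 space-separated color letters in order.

After move 1 (R'): R=RRRR U=WBWB F=GWGW D=YGYG B=YBYB
After move 2 (U): U=WWBB F=RRGW R=YBRR B=OOYB L=GWOO
After move 3 (U): U=BWBW F=YBGW R=OORR B=GWYB L=RROO
After move 4 (F): F=GYWB U=BWOR R=BOWR D=ROYG L=RYOG
After move 5 (U'): U=WRBO F=RYWB R=GYWR B=BOYB L=GWOG
After move 6 (U'): U=ROWB F=GWWB R=RYWR B=GYYB L=BOOG
After move 7 (F): F=WGBW U=ROGO R=WYBR D=WRYG L=BROO
Query 1: F[0] = W
Query 2: D[3] = G
Query 3: R[0] = W
Query 4: B[1] = Y

Answer: W G W Y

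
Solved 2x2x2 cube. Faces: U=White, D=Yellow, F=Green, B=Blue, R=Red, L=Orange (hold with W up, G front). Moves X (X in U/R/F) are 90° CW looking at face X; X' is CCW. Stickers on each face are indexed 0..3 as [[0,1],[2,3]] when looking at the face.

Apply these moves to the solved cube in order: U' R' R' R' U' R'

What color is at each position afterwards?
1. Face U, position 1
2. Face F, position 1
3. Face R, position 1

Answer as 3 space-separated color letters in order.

Answer: W G G

Derivation:
After move 1 (U'): U=WWWW F=OOGG R=GGRR B=RRBB L=BBOO
After move 2 (R'): R=GRGR U=WBWR F=OWGW D=YOYG B=YRYB
After move 3 (R'): R=RRGG U=WYWY F=OBGR D=YWYW B=GROB
After move 4 (R'): R=RGRG U=WOWG F=OYGY D=YBYR B=WRWB
After move 5 (U'): U=OGWW F=BBGY R=OYRG B=RGWB L=WROO
After move 6 (R'): R=YGOR U=OWWR F=BGGW D=YBYY B=RGBB
Query 1: U[1] = W
Query 2: F[1] = G
Query 3: R[1] = G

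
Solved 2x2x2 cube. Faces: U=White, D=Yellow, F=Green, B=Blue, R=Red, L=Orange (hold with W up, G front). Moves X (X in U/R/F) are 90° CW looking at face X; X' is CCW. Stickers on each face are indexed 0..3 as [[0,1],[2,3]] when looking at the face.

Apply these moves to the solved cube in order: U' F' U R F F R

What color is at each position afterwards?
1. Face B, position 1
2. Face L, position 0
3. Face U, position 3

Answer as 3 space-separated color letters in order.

After move 1 (U'): U=WWWW F=OOGG R=GGRR B=RRBB L=BBOO
After move 2 (F'): F=OGOG U=WWGR R=YGYR D=BOYY L=BWOW
After move 3 (U): U=GWRW F=YGOG R=RRYR B=BWBB L=OGOW
After move 4 (R): R=YRRR U=GGRG F=YOOY D=BBYB B=WWWB
After move 5 (F): F=OYYO U=GGWG R=RRGR D=RYYB L=OBOB
After move 6 (F): F=YOOY U=GGBB R=WRGR D=GRYB L=OROY
After move 7 (R): R=GWRR U=GOBY F=YROB D=GWYW B=BWGB
Query 1: B[1] = W
Query 2: L[0] = O
Query 3: U[3] = Y

Answer: W O Y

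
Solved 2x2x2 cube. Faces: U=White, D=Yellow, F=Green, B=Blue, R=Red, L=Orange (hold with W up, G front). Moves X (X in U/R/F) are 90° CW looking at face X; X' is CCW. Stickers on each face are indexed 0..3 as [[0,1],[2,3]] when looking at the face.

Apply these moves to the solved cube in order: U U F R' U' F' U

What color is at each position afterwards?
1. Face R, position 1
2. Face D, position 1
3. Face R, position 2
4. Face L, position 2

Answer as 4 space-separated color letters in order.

After move 1 (U): U=WWWW F=RRGG R=BBRR B=OOBB L=GGOO
After move 2 (U): U=WWWW F=BBGG R=OORR B=GGBB L=RROO
After move 3 (F): F=GBGB U=WWOR R=WOWR D=ROYY L=RYOY
After move 4 (R'): R=ORWW U=WBOG F=GWGR D=RBYB B=YGOB
After move 5 (U'): U=BGWO F=RYGR R=GWWW B=OROB L=YGOY
After move 6 (F'): F=YRRG U=BGGW R=BWRW D=GYYB L=YOOW
After move 7 (U): U=GBWG F=BWRG R=ORRW B=YOOB L=YROW
Query 1: R[1] = R
Query 2: D[1] = Y
Query 3: R[2] = R
Query 4: L[2] = O

Answer: R Y R O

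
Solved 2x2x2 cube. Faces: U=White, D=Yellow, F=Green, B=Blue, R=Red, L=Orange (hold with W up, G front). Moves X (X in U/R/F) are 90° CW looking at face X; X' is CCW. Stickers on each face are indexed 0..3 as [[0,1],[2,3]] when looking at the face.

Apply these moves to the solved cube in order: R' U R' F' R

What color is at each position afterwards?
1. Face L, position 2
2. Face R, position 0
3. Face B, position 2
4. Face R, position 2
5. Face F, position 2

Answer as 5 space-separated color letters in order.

Answer: O Y Y R R

Derivation:
After move 1 (R'): R=RRRR U=WBWB F=GWGW D=YGYG B=YBYB
After move 2 (U): U=WWBB F=RRGW R=YBRR B=OOYB L=GWOO
After move 3 (R'): R=BRYR U=WYBO F=RWGB D=YRYW B=GOGB
After move 4 (F'): F=WBRG U=WYBY R=RRYR D=WOYW L=GOOB
After move 5 (R): R=YRRR U=WBBG F=WORW D=WGYG B=YOYB
Query 1: L[2] = O
Query 2: R[0] = Y
Query 3: B[2] = Y
Query 4: R[2] = R
Query 5: F[2] = R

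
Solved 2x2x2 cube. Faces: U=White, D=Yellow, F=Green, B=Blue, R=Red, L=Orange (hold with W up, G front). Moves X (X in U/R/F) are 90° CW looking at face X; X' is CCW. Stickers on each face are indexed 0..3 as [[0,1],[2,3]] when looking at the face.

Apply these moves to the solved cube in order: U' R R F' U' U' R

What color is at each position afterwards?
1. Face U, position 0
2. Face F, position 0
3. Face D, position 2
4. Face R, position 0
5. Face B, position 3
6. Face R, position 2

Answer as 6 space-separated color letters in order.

After move 1 (U'): U=WWWW F=OOGG R=GGRR B=RRBB L=BBOO
After move 2 (R): R=RGRG U=WOWG F=OYGY D=YBYR B=WRWB
After move 3 (R): R=RRGG U=WYWY F=OBGR D=YWYW B=GROB
After move 4 (F'): F=BROG U=WYRG R=WRYG D=BOYW L=BYOW
After move 5 (U'): U=YGWR F=BYOG R=BRYG B=WROB L=GROW
After move 6 (U'): U=GRYW F=GROG R=BYYG B=BROB L=WROW
After move 7 (R): R=YBGY U=GRYG F=GOOW D=BOYB B=WRRB
Query 1: U[0] = G
Query 2: F[0] = G
Query 3: D[2] = Y
Query 4: R[0] = Y
Query 5: B[3] = B
Query 6: R[2] = G

Answer: G G Y Y B G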